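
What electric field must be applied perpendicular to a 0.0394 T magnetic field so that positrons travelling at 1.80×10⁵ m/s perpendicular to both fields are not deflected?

E = 7090 V/m

For straight-line motion qE = qvB, so E = vB.
E = 1.80×10⁵ × 0.0394 = 7090 V/m.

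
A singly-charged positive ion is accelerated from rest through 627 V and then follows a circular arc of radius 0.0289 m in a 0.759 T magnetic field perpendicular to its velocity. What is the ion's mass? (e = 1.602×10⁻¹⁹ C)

Combine |q|V = ½mv² and r = mv/(|q|B): eliminate v to get m = qB²r²/(2V).
m = (1.602×10⁻¹⁹)(0.759)²(0.0289)²/(2·627) ≈ 6.15×10⁻²⁶ kg.

m ≈ 6.15×10⁻²⁶ kg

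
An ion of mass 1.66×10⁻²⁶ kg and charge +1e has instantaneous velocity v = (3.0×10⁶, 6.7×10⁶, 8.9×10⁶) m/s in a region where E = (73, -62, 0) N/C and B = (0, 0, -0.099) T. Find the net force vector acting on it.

v×B = (-6.63×10⁵, 2.97×10⁵, 0) N/C.
E + v×B = (-6.63×10⁵, 2.97×10⁵, 0) N/C.
F = q(E + v×B) = (1.602×10⁻¹⁹ C)·(-6.63×10⁵, 2.97×10⁵, 0) = (-1.06×10⁻¹³, 4.76×10⁻¹⁴, 0) N.

F ≈ (-1.06×10⁻¹³, 4.76×10⁻¹⁴, 0) N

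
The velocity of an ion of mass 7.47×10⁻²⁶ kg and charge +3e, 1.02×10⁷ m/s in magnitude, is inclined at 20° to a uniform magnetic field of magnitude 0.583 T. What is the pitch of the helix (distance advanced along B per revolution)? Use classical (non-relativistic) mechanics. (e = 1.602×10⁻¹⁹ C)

p ≈ 16.1 m

v∥ = v cosθ = 1.02×10⁷·cos20° ≈ 9.585×10⁶ m/s.
T = 2πm/(|q|B) = 2π(7.47×10⁻²⁶)/((4.806×10⁻¹⁹)(0.583)) ≈ 1.675×10⁻⁶ s.
pitch = v∥ T = (9.585×10⁶)(1.675×10⁻⁶) ≈ 16.1 m.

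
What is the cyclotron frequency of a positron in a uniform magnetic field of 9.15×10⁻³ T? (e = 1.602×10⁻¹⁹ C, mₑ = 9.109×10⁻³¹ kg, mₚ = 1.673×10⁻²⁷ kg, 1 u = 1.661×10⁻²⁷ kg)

f = |q|B/(2πm).
f = (1.602×10⁻¹⁹)(9.15×10⁻³)/(2π·9.109×10⁻³¹) ≈ 2.56×10⁸ Hz.

f ≈ 2.56×10⁸ Hz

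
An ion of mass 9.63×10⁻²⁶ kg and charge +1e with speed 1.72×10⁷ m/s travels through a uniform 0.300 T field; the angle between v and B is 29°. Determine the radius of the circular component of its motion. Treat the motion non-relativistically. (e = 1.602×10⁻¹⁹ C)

r ≈ 16.7 m

v⊥ = v sinθ = 1.72×10⁷·sin29° ≈ 8.339×10⁶ m/s.
r = m v⊥/(|q|B) = (9.63×10⁻²⁶)(8.339×10⁶)/((1.602×10⁻¹⁹)(0.300)) ≈ 16.7 m.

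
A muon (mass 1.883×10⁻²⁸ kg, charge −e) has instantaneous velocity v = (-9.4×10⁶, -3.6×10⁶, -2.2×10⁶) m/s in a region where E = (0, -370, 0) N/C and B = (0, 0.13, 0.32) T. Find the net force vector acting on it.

F ≈ (1.39×10⁻¹³, -4.82×10⁻¹³, 1.96×10⁻¹³) N

v×B = (-8.66×10⁵, 3.01×10⁶, -1.22×10⁶) N/C.
E + v×B = (-8.66×10⁵, 3.01×10⁶, -1.22×10⁶) N/C.
F = q(E + v×B) = (−1.602×10⁻¹⁹ C)·(-8.66×10⁵, 3.01×10⁶, -1.22×10⁶) = (1.39×10⁻¹³, -4.82×10⁻¹³, 1.96×10⁻¹³) N.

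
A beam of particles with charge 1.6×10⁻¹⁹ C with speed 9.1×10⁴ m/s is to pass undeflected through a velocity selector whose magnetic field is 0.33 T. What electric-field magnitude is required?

For straight-line motion qE = qvB, so E = vB.
E = 9.1×10⁴ × 0.33 = 3.0×10⁴ V/m.

E = 3.0×10⁴ V/m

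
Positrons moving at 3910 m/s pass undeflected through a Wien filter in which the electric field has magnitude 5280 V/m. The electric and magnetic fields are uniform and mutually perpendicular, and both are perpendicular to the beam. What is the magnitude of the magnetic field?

B = 1.35 T

Balance of forces in the selector: qE = qvB ⇒ B = E/v.
B = 5280/3910 = 1.35 T.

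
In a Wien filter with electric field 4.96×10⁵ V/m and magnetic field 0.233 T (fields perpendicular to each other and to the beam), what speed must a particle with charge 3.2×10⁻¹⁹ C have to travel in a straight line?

v = 2.13×10⁶ m/s

Zero net Lorentz force requires |qE| = |q v×B|, i.e. E = vB.
v = E/B = 4.96×10⁵/0.233 = 2.13×10⁶ m/s.
The result is independent of the particle's charge and mass.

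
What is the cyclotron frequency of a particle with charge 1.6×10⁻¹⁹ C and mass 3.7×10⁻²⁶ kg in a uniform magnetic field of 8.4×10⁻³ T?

f ≈ 5800 Hz

f = |q|B/(2πm).
f = (1.6×10⁻¹⁹)(8.4×10⁻³)/(2π·3.7×10⁻²⁶) ≈ 5800 Hz.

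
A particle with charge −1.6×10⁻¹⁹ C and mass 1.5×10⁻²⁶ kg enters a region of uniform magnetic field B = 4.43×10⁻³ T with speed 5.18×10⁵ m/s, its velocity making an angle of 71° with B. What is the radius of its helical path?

r ≈ 10.4 m

v⊥ = v sinθ = 5.18×10⁵·sin71° ≈ 4.898×10⁵ m/s.
r = m v⊥/(|q|B) = (1.5×10⁻²⁶)(4.898×10⁵)/((1.6×10⁻¹⁹)(4.43×10⁻³)) ≈ 10.4 m.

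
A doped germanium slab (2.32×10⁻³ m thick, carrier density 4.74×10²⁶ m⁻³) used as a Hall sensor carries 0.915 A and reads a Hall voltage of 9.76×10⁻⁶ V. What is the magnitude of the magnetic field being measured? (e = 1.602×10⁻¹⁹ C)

B ≈ 1.88 T

From V_H = IB/(n e t), B = V_H n e t / I.
B = (9.76×10⁻⁶)(4.74×10²⁶)(1.602×10⁻¹⁹)(2.32×10⁻³)/0.915 ≈ 1.88 T.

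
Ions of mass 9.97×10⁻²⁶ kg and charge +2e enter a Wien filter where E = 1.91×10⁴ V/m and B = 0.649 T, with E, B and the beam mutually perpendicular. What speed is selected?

v = 2.94×10⁴ m/s

For undeflected motion the electric and magnetic forces balance: qE = qvB.
v = E/B = 1.91×10⁴/0.649 = 2.94×10⁴ m/s.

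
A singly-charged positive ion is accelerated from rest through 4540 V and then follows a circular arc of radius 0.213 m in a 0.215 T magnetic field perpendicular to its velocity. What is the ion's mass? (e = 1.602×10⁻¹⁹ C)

m ≈ 3.70×10⁻²⁶ kg

Combine |q|V = ½mv² and r = mv/(|q|B): eliminate v to get m = qB²r²/(2V).
m = (1.602×10⁻¹⁹)(0.215)²(0.213)²/(2·4540) ≈ 3.70×10⁻²⁶ kg.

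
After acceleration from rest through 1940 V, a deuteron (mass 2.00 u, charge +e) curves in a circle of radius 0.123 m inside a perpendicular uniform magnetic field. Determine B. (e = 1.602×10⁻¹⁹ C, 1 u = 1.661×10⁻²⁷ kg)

v = √(2|q|V/m) = √(2·1.602×10⁻¹⁹·1940/3.322×10⁻²⁷) ≈ 4.326×10⁵ m/s.
B = mv/(|q|r) = (3.322×10⁻²⁷)(4.326×10⁵)/((1.602×10⁻¹⁹)(0.123)) ≈ 0.0729 T.

B ≈ 0.0729 T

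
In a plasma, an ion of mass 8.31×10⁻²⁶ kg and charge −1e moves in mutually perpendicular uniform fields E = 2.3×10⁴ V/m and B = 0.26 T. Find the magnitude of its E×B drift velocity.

In crossed fields the guiding centre drifts at v_d = |E×B|/B² = E/B, independent of charge and mass.
v_d = 2.3×10⁴/0.26 = 8.8×10⁴ m/s.

v_d ≈ 8.8×10⁴ m/s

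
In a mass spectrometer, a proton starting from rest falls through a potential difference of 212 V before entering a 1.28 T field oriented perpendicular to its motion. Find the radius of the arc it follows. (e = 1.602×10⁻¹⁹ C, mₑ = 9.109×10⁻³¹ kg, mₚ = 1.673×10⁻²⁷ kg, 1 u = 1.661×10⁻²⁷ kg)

r ≈ 1.64×10⁻³ m

Acceleration: |q|V = ½mv² ⇒ v = √(2|q|V/m) = √(2·1.602×10⁻¹⁹·212/1.673×10⁻²⁷) ≈ 2.015×10⁵ m/s.
In the field: r = mv/(|q|B) = (1.673×10⁻²⁷)(2.015×10⁵)/((1.602×10⁻¹⁹)(1.28)) ≈ 1.64×10⁻³ m.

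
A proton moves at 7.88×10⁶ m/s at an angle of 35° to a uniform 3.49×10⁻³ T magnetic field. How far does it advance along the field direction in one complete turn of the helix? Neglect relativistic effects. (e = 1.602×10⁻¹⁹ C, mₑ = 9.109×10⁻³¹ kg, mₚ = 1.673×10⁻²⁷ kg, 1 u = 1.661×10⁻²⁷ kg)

v∥ = v cosθ = 7.88×10⁶·cos35° ≈ 6.455×10⁶ m/s.
T = 2πm/(|q|B) = 2π(1.673×10⁻²⁷)/((1.602×10⁻¹⁹)(3.49×10⁻³)) ≈ 1.880×10⁻⁵ s.
pitch = v∥ T = (6.455×10⁶)(1.880×10⁻⁵) ≈ 121 m.

p ≈ 121 m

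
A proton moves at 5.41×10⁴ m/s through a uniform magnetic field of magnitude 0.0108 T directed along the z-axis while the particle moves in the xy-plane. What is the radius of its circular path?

The magnetic force provides the centripetal force: |q|vB = mv²/r.
r = mv/(|q|B) = (1.673×10⁻²⁷)(5.41×10⁴)/((1.602×10⁻¹⁹)(0.0108)) ≈ 0.0523 m.

r ≈ 0.0523 m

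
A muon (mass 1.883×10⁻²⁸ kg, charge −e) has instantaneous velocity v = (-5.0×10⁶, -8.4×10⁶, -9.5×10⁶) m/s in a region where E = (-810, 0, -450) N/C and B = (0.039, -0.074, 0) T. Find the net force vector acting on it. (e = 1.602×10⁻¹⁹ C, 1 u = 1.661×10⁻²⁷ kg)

v×B = (-7.03×10⁵, -3.70×10⁵, 6.98×10⁵) N/C.
E + v×B = (-7.04×10⁵, -3.70×10⁵, 6.97×10⁵) N/C.
F = q(E + v×B) = (−1.602×10⁻¹⁹ C)·(-7.04×10⁵, -3.70×10⁵, 6.97×10⁵) = (1.13×10⁻¹³, 5.94×10⁻¹⁴, -1.12×10⁻¹³) N.

F ≈ (1.13×10⁻¹³, 5.94×10⁻¹⁴, -1.12×10⁻¹³) N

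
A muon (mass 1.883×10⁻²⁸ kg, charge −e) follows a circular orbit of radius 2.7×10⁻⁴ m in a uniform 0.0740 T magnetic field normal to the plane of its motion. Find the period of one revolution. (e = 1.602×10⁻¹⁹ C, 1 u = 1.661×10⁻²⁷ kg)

The cyclotron period depends only on m, q, B: T = 2πm/(|q|B).
T = 2π(1.883×10⁻²⁸)/((1.602×10⁻¹⁹)(0.0740)) ≈ 9.98×10⁻⁸ s.

T ≈ 9.98×10⁻⁸ s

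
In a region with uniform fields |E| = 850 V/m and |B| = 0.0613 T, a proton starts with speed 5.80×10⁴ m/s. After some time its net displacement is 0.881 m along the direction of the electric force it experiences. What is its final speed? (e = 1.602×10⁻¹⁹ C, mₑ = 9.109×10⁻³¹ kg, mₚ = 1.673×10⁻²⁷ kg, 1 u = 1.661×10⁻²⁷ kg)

v_f ≈ 3.83×10⁵ m/s

B does no work; ΔKE = |q|E d.
½mv_f² = ½mv₀² + |q|Ed = ½(1.673×10⁻²⁷)(5.80×10⁴)² + (1.602×10⁻¹⁹)(850)(0.881) ≈ 2.814×10⁻¹⁸ J + 1.200×10⁻¹⁶ J ≈ 1.228×10⁻¹⁶ J.
v_f = √(2·1.228×10⁻¹⁶/1.673×10⁻²⁷) ≈ 3.83×10⁵ m/s.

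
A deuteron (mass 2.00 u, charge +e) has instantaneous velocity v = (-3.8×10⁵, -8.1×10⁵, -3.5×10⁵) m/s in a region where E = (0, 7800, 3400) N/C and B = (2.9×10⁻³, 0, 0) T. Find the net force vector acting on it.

v×B = (0, -1010, 2350) N/C.
E + v×B = (0, 6780, 5750) N/C.
F = q(E + v×B) = (1.602×10⁻¹⁹ C)·(0, 6780, 5750) = (0, 1.09×10⁻¹⁵, 9.21×10⁻¹⁶) N.

F ≈ (0, 1.09×10⁻¹⁵, 9.21×10⁻¹⁶) N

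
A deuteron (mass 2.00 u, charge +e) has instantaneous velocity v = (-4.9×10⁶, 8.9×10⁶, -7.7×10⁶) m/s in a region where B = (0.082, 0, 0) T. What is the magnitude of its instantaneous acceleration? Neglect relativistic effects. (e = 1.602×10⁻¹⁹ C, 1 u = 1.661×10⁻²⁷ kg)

|a| ≈ 4.65×10¹³ m/s²

v×B = (0, -6.31×10⁵, -7.30×10⁵) N/C.
F = q v×B = (1.602×10⁻¹⁹ C)·(0, -6.31×10⁵, -7.30×10⁵) = (0, -1.01×10⁻¹³, -1.17×10⁻¹³) N.
|a| = |F|/m = 1.546×10⁻¹³/3.322×10⁻²⁷ ≈ 4.65×10¹³ m/s².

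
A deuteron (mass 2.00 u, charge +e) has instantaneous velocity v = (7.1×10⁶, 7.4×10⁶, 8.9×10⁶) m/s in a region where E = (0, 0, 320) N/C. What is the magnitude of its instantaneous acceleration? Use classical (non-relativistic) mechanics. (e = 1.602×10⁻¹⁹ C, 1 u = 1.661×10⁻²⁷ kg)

|a| ≈ 1.54×10¹⁰ m/s²

Only an electric field acts, so F = qE = (1.602×10⁻¹⁹ C)·(0, 0, 320) = (0, 0, 5.13×10⁻¹⁷) N.
|a| = |F|/m = 5.126×10⁻¹⁷/3.322×10⁻²⁷ ≈ 1.54×10¹⁰ m/s².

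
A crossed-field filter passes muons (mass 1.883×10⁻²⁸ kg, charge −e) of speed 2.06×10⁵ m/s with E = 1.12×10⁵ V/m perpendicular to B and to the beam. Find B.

Balance of forces in the selector: qE = qvB ⇒ B = E/v.
B = 1.12×10⁵/2.06×10⁵ = 0.544 T.

B = 0.544 T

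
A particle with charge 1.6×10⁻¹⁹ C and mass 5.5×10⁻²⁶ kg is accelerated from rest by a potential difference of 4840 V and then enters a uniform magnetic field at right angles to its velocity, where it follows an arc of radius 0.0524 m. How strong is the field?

v = √(2|q|V/m) = √(2·1.6×10⁻¹⁹·4840/5.5×10⁻²⁶) ≈ 1.678×10⁵ m/s.
B = mv/(|q|r) = (5.5×10⁻²⁶)(1.678×10⁵)/((1.6×10⁻¹⁹)(0.0524)) ≈ 1.10 T.

B ≈ 1.10 T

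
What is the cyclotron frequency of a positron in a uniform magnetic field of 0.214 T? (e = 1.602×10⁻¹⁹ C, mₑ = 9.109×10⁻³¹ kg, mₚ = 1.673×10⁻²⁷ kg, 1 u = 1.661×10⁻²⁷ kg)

f ≈ 5.99×10⁹ Hz

f = |q|B/(2πm).
f = (1.602×10⁻¹⁹)(0.214)/(2π·9.109×10⁻³¹) ≈ 5.99×10⁹ Hz.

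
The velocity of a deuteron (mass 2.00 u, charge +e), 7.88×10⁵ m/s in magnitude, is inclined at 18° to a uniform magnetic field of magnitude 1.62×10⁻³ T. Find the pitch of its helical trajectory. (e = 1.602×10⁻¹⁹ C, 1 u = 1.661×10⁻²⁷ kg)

v∥ = v cosθ = 7.88×10⁵·cos18° ≈ 7.494×10⁵ m/s.
T = 2πm/(|q|B) = 2π(3.322×10⁻²⁷)/((1.602×10⁻¹⁹)(1.62×10⁻³)) ≈ 8.043×10⁻⁵ s.
pitch = v∥ T = (7.494×10⁵)(8.043×10⁻⁵) ≈ 60.3 m.

p ≈ 60.3 m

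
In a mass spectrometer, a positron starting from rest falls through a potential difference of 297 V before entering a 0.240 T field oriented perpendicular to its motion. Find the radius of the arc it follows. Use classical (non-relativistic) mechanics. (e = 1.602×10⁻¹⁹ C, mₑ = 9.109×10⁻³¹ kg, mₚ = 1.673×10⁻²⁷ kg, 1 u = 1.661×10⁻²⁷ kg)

r ≈ 2.42×10⁻⁴ m

Acceleration: |q|V = ½mv² ⇒ v = √(2|q|V/m) = √(2·1.602×10⁻¹⁹·297/9.109×10⁻³¹) ≈ 1.022×10⁷ m/s.
In the field: r = mv/(|q|B) = (9.109×10⁻³¹)(1.022×10⁷)/((1.602×10⁻¹⁹)(0.240)) ≈ 2.42×10⁻⁴ m.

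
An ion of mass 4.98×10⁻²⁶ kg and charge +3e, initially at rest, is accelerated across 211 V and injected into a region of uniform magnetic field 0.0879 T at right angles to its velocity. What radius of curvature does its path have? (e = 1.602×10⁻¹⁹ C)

Acceleration: |q|V = ½mv² ⇒ v = √(2|q|V/m) = √(2·4.806×10⁻¹⁹·211/4.98×10⁻²⁶) ≈ 6.382×10⁴ m/s.
In the field: r = mv/(|q|B) = (4.98×10⁻²⁶)(6.382×10⁴)/((4.806×10⁻¹⁹)(0.0879)) ≈ 0.0752 m.

r ≈ 0.0752 m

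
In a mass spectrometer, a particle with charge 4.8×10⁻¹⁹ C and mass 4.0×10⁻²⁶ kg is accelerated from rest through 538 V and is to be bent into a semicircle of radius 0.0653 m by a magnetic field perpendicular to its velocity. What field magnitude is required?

B ≈ 0.145 T

v = √(2|q|V/m) = √(2·4.8×10⁻¹⁹·538/4.0×10⁻²⁶) ≈ 1.136×10⁵ m/s.
B = mv/(|q|r) = (4.0×10⁻²⁶)(1.136×10⁵)/((4.8×10⁻¹⁹)(0.0653)) ≈ 0.145 T.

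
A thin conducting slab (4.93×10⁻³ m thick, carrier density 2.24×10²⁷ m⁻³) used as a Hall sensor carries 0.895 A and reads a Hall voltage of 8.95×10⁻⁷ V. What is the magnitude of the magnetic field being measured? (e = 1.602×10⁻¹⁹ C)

B ≈ 1.77 T

From V_H = IB/(n e t), B = V_H n e t / I.
B = (8.95×10⁻⁷)(2.24×10²⁷)(1.602×10⁻¹⁹)(4.93×10⁻³)/0.895 ≈ 1.77 T.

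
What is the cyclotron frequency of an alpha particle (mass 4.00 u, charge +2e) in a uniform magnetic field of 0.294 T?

f = |q|B/(2πm).
f = (3.204×10⁻¹⁹)(0.294)/(2π·6.644×10⁻²⁷) ≈ 2.26×10⁶ Hz.

f ≈ 2.26×10⁶ Hz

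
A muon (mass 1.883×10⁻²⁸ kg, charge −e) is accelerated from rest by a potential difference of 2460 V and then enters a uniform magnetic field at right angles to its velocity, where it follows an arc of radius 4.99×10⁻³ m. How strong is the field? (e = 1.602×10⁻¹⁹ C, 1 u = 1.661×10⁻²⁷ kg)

B ≈ 0.482 T

v = √(2|q|V/m) = √(2·1.602×10⁻¹⁹·2460/1.883×10⁻²⁸) ≈ 2.046×10⁶ m/s.
B = mv/(|q|r) = (1.883×10⁻²⁸)(2.046×10⁶)/((1.602×10⁻¹⁹)(4.99×10⁻³)) ≈ 0.482 T.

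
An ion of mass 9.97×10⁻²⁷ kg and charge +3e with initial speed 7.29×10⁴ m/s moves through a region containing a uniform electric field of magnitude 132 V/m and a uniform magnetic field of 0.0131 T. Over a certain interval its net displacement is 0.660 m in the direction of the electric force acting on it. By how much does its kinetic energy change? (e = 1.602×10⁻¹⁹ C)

The magnetic force is always ⟂ v and does no work; only the electric force changes KE.
ΔKE = F_E · d = |q|E d = (4.806×10⁻¹⁹)(132)(0.660) ≈ 4.19×10⁻¹⁷ J.

ΔKE ≈ 4.19×10⁻¹⁷ J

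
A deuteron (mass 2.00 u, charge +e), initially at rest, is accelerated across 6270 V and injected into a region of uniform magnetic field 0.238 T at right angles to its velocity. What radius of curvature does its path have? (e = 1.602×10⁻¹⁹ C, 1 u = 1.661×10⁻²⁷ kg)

r ≈ 0.0678 m

Acceleration: |q|V = ½mv² ⇒ v = √(2|q|V/m) = √(2·1.602×10⁻¹⁹·6270/3.322×10⁻²⁷) ≈ 7.776×10⁵ m/s.
In the field: r = mv/(|q|B) = (3.322×10⁻²⁷)(7.776×10⁵)/((1.602×10⁻¹⁹)(0.238)) ≈ 0.0678 m.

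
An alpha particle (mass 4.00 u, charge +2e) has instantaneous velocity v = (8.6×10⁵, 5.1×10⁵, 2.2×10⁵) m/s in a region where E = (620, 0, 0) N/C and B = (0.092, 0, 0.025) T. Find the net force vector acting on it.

F ≈ (4.28×10⁻¹⁵, -4.04×10⁻¹⁶, -1.50×10⁻¹⁴) N

v×B = (1.28×10⁴, -1260, -4.69×10⁴) N/C.
E + v×B = (1.34×10⁴, -1260, -4.69×10⁴) N/C.
F = q(E + v×B) = (3.204×10⁻¹⁹ C)·(1.34×10⁴, -1260, -4.69×10⁴) = (4.28×10⁻¹⁵, -4.04×10⁻¹⁶, -1.50×10⁻¹⁴) N.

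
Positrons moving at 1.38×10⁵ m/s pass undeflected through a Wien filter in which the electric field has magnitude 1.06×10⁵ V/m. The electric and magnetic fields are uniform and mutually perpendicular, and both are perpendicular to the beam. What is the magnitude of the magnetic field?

B = 0.768 T

Balance of forces in the selector: qE = qvB ⇒ B = E/v.
B = 1.06×10⁵/1.38×10⁵ = 0.768 T.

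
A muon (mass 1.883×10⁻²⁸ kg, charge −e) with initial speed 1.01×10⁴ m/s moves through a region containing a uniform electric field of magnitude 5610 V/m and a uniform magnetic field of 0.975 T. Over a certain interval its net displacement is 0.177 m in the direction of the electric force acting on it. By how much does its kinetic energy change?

The magnetic force is always ⟂ v and does no work; only the electric force changes KE.
ΔKE = F_E · d = |q|E d = (1.602×10⁻¹⁹)(5610)(0.177) ≈ 1.59×10⁻¹⁶ J.

ΔKE ≈ 1.59×10⁻¹⁶ J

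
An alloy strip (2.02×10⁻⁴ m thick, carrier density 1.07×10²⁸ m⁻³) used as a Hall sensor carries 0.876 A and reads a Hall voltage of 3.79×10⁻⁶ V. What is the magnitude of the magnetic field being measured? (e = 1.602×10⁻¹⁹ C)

B ≈ 1.50 T

From V_H = IB/(n e t), B = V_H n e t / I.
B = (3.79×10⁻⁶)(1.07×10²⁸)(1.602×10⁻¹⁹)(2.02×10⁻⁴)/0.876 ≈ 1.50 T.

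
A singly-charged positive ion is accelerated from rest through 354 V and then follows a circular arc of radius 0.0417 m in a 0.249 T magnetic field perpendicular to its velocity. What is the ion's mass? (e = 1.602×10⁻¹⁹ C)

m ≈ 2.44×10⁻²⁶ kg

Combine |q|V = ½mv² and r = mv/(|q|B): eliminate v to get m = qB²r²/(2V).
m = (1.602×10⁻¹⁹)(0.249)²(0.0417)²/(2·354) ≈ 2.44×10⁻²⁶ kg.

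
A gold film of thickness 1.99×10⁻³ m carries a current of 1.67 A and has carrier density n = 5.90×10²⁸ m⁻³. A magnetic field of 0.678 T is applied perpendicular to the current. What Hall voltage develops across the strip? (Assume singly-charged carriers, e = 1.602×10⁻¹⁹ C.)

V_H ≈ 6.02×10⁻⁸ V

V_H = IB/(n e t).
V_H = (1.67)(0.678)/((5.90×10²⁸)(1.602×10⁻¹⁹)(1.99×10⁻³)) ≈ 6.02×10⁻⁸ V.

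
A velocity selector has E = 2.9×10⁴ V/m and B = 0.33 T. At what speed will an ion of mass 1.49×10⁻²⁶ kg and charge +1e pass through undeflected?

For undeflected motion the electric and magnetic forces balance: qE = qvB.
v = E/B = 2.9×10⁴/0.33 = 8.8×10⁴ m/s.

v = 8.8×10⁴ m/s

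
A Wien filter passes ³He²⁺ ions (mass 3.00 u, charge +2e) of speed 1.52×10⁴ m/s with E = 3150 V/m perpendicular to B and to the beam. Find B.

Balance of forces in the selector: qE = qvB ⇒ B = E/v.
B = 3150/1.52×10⁴ = 0.207 T.

B = 0.207 T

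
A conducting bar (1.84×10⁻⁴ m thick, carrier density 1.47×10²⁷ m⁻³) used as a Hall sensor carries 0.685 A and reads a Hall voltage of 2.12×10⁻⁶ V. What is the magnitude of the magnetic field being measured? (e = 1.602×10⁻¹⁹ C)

B ≈ 0.134 T

From V_H = IB/(n e t), B = V_H n e t / I.
B = (2.12×10⁻⁶)(1.47×10²⁷)(1.602×10⁻¹⁹)(1.84×10⁻⁴)/0.685 ≈ 0.134 T.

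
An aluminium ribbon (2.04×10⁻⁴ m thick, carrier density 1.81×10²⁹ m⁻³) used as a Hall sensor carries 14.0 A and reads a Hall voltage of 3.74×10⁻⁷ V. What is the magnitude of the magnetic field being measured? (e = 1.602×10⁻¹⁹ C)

From V_H = IB/(n e t), B = V_H n e t / I.
B = (3.74×10⁻⁷)(1.81×10²⁹)(1.602×10⁻¹⁹)(2.04×10⁻⁴)/14.0 ≈ 0.158 T.

B ≈ 0.158 T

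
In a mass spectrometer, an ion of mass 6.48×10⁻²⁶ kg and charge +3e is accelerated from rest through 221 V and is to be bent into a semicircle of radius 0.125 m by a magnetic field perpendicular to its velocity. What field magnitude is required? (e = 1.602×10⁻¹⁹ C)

B ≈ 0.0618 T

v = √(2|q|V/m) = √(2·4.806×10⁻¹⁹·221/6.48×10⁻²⁶) ≈ 5.726×10⁴ m/s.
B = mv/(|q|r) = (6.48×10⁻²⁶)(5.726×10⁴)/((4.806×10⁻¹⁹)(0.125)) ≈ 0.0618 T.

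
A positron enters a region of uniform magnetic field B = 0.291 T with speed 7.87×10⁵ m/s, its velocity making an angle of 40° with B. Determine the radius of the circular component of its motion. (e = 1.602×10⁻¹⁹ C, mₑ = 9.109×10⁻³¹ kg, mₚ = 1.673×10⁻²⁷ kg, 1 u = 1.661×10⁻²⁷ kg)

v⊥ = v sinθ = 7.87×10⁵·sin40° ≈ 5.059×10⁵ m/s.
r = m v⊥/(|q|B) = (9.109×10⁻³¹)(5.059×10⁵)/((1.602×10⁻¹⁹)(0.291)) ≈ 9.88×10⁻⁶ m.

r ≈ 9.88×10⁻⁶ m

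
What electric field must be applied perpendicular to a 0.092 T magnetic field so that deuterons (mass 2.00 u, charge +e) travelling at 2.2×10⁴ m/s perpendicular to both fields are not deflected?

For straight-line motion qE = qvB, so E = vB.
E = 2.2×10⁴ × 0.092 = 2000 V/m.

E = 2000 V/m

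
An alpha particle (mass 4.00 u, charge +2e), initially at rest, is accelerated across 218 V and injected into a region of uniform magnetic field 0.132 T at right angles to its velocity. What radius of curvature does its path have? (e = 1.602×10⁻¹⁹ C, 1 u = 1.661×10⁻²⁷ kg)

r ≈ 0.0228 m

Acceleration: |q|V = ½mv² ⇒ v = √(2|q|V/m) = √(2·3.204×10⁻¹⁹·218/6.644×10⁻²⁷) ≈ 1.450×10⁵ m/s.
In the field: r = mv/(|q|B) = (6.644×10⁻²⁷)(1.450×10⁵)/((3.204×10⁻¹⁹)(0.132)) ≈ 0.0228 m.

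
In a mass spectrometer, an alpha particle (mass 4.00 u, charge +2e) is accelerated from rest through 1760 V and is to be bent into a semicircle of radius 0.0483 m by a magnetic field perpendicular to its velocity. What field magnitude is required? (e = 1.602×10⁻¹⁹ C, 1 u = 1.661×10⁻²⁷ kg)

B ≈ 0.177 T

v = √(2|q|V/m) = √(2·3.204×10⁻¹⁹·1760/6.644×10⁻²⁷) ≈ 4.120×10⁵ m/s.
B = mv/(|q|r) = (6.644×10⁻²⁷)(4.120×10⁵)/((3.204×10⁻¹⁹)(0.0483)) ≈ 0.177 T.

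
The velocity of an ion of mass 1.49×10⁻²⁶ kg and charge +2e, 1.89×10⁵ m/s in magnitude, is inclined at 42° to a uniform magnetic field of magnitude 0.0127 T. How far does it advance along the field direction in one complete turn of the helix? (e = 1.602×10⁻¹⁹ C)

p ≈ 3.23 m

v∥ = v cosθ = 1.89×10⁵·cos42° ≈ 1.405×10⁵ m/s.
T = 2πm/(|q|B) = 2π(1.49×10⁻²⁶)/((3.204×10⁻¹⁹)(0.0127)) ≈ 2.301×10⁻⁵ s.
pitch = v∥ T = (1.405×10⁵)(2.301×10⁻⁵) ≈ 3.23 m.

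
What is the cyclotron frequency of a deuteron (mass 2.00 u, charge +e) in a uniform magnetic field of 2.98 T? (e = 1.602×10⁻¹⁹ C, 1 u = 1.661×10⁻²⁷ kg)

f = |q|B/(2πm).
f = (1.602×10⁻¹⁹)(2.98)/(2π·3.322×10⁻²⁷) ≈ 2.29×10⁷ Hz.

f ≈ 2.29×10⁷ Hz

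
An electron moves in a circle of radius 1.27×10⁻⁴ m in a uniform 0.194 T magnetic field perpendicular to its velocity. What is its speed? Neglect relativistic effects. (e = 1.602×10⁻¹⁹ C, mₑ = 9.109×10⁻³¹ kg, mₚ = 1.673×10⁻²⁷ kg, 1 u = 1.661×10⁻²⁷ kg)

v ≈ 4.33×10⁶ m/s

From |q|vB = mv²/r, v = |q|Br/m.
v = (1.602×10⁻¹⁹)(0.194)(1.27×10⁻⁴)/9.109×10⁻³¹ ≈ 4.33×10⁶ m/s.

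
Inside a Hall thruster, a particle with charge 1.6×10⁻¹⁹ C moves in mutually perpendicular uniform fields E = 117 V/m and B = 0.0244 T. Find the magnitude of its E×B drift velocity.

The E×B drift speed is v_d = E/B.
v_d = 117/0.0244 = 4800 m/s.

v_d ≈ 4800 m/s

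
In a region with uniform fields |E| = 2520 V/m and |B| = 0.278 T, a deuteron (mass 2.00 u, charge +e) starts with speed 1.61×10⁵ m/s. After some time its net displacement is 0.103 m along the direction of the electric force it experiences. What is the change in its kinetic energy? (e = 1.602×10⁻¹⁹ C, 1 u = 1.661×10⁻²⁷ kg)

ΔKE ≈ 4.16×10⁻¹⁷ J

The magnetic force is always ⟂ v and does no work; only the electric force changes KE.
ΔKE = F_E · d = |q|E d = (1.602×10⁻¹⁹)(2520)(0.103) ≈ 4.16×10⁻¹⁷ J.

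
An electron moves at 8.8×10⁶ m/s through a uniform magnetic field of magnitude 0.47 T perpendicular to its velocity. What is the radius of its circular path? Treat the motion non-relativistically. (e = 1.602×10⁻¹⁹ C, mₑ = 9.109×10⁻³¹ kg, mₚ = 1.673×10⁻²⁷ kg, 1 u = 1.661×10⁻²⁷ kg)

r ≈ 1.1×10⁻⁴ m

The magnetic force provides the centripetal force: |q|vB = mv²/r.
r = mv/(|q|B) = (9.109×10⁻³¹)(8.8×10⁶)/((1.602×10⁻¹⁹)(0.47)) ≈ 1.1×10⁻⁴ m.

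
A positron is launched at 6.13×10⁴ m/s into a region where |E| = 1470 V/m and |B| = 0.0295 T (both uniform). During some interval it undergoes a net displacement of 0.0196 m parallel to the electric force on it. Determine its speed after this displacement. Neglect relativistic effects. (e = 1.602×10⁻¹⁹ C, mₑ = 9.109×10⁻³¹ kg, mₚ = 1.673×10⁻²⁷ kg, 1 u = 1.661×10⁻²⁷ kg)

B does no work; ΔKE = |q|E d.
½mv_f² = ½mv₀² + |q|Ed = ½(9.109×10⁻³¹)(6.13×10⁴)² + (1.602×10⁻¹⁹)(1470)(0.0196) ≈ 1.711×10⁻²¹ J + 4.616×10⁻¹⁸ J ≈ 4.617×10⁻¹⁸ J.
v_f = √(2·4.617×10⁻¹⁸/9.109×10⁻³¹) ≈ 3.18×10⁶ m/s.

v_f ≈ 3.18×10⁶ m/s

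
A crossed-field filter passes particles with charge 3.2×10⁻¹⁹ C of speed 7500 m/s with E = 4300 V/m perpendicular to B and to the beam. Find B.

B = 0.57 T

Balance of forces in the selector: qE = qvB ⇒ B = E/v.
B = 4300/7500 = 0.57 T.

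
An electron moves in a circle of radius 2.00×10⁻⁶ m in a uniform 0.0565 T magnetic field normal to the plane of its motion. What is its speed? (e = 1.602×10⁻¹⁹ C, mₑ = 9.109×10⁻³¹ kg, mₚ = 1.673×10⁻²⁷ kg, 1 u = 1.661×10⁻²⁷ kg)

v ≈ 1.99×10⁴ m/s

From |q|vB = mv²/r, v = |q|Br/m.
v = (1.602×10⁻¹⁹)(0.0565)(2.00×10⁻⁶)/9.109×10⁻³¹ ≈ 1.99×10⁴ m/s.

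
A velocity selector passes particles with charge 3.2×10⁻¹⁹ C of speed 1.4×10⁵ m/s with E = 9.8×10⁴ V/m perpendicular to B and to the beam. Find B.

Balance of forces in the selector: qE = qvB ⇒ B = E/v.
B = 9.8×10⁴/1.4×10⁵ = 0.70 T.

B = 0.70 T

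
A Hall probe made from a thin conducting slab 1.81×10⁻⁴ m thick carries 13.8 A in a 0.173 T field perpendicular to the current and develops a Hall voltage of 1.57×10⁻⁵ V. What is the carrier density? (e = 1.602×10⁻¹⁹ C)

n ≈ 5.24×10²⁷ m⁻³

From V_H = IB/(n e t), n = IB/(V_H e t).
n = (13.8)(0.173)/((1.57×10⁻⁵)(1.602×10⁻¹⁹)(1.81×10⁻⁴)) ≈ 5.24×10²⁷ m⁻³.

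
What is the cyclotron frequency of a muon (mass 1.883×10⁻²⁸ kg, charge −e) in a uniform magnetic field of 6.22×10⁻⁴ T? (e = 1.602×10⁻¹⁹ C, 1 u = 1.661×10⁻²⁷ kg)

f = |q|B/(2πm).
f = (1.602×10⁻¹⁹)(6.22×10⁻⁴)/(2π·1.883×10⁻²⁸) ≈ 8.42×10⁴ Hz.

f ≈ 8.42×10⁴ Hz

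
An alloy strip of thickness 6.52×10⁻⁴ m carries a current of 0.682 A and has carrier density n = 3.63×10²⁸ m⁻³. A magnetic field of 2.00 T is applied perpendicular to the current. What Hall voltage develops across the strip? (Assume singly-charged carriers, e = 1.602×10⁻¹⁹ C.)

V_H = IB/(n e t).
V_H = (0.682)(2.00)/((3.63×10²⁸)(1.602×10⁻¹⁹)(6.52×10⁻⁴)) ≈ 3.60×10⁻⁷ V.

V_H ≈ 3.60×10⁻⁷ V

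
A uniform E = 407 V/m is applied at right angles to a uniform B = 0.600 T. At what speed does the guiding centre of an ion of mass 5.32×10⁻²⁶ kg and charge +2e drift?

In crossed fields the guiding centre drifts at v_d = |E×B|/B² = E/B, independent of charge and mass.
v_d = 407/0.600 = 678 m/s.

v_d ≈ 678 m/s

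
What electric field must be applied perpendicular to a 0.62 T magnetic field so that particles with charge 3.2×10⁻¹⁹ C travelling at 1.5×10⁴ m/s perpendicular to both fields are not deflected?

For straight-line motion qE = qvB, so E = vB.
E = 1.5×10⁴ × 0.62 = 9300 V/m.

E = 9300 V/m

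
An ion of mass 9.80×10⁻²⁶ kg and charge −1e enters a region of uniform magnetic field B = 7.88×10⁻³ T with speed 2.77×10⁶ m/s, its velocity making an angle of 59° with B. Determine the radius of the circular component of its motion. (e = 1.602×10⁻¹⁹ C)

r ≈ 184 m

v⊥ = v sinθ = 2.77×10⁶·sin59° ≈ 2.374×10⁶ m/s.
r = m v⊥/(|q|B) = (9.80×10⁻²⁶)(2.374×10⁶)/((1.602×10⁻¹⁹)(7.88×10⁻³)) ≈ 184 m.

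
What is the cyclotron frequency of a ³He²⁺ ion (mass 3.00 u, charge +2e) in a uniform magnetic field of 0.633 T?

f = |q|B/(2πm).
f = (3.204×10⁻¹⁹)(0.633)/(2π·4.983×10⁻²⁷) ≈ 6.48×10⁶ Hz.

f ≈ 6.48×10⁶ Hz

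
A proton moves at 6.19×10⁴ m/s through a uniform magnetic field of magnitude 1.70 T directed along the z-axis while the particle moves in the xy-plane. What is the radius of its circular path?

r ≈ 3.80×10⁻⁴ m

The magnetic force provides the centripetal force: |q|vB = mv²/r.
r = mv/(|q|B) = (1.673×10⁻²⁷)(6.19×10⁴)/((1.602×10⁻¹⁹)(1.70)) ≈ 3.80×10⁻⁴ m.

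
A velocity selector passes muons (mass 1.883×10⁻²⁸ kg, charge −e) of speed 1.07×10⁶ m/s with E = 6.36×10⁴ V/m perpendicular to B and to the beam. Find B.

B = 0.0594 T

Balance of forces in the selector: qE = qvB ⇒ B = E/v.
B = 6.36×10⁴/1.07×10⁶ = 0.0594 T.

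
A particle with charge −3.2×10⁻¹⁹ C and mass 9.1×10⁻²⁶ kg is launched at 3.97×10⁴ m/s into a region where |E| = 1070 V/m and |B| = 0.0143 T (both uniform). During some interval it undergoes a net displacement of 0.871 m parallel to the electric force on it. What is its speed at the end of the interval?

B does no work; ΔKE = |q|E d.
½mv_f² = ½mv₀² + |q|Ed = ½(9.1×10⁻²⁶)(3.97×10⁴)² + (3.2×10⁻¹⁹)(1070)(0.871) ≈ 7.171×10⁻¹⁷ J + 2.982×10⁻¹⁶ J ≈ 3.699×10⁻¹⁶ J.
v_f = √(2·3.699×10⁻¹⁶/9.1×10⁻²⁶) ≈ 9.02×10⁴ m/s.

v_f ≈ 9.02×10⁴ m/s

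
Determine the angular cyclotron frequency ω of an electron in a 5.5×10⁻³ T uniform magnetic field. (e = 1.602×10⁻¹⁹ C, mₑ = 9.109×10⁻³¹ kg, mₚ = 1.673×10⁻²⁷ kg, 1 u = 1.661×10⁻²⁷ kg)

ω ≈ 9.7×10⁸ rad/s

ω = |q|B/m.
ω = (1.602×10⁻¹⁹)(5.5×10⁻³)/9.109×10⁻³¹ ≈ 9.7×10⁸ rad/s.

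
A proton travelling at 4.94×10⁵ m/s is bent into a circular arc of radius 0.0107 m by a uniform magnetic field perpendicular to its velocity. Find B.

From |q|vB = mv²/r, B = mv/(|q|r).
B = (1.673×10⁻²⁷)(4.94×10⁵)/((1.602×10⁻¹⁹)(0.0107)) ≈ 0.482 T.

B ≈ 0.482 T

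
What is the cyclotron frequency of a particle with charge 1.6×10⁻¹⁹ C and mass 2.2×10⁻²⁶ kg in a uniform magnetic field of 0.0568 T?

f ≈ 6.57×10⁴ Hz

f = |q|B/(2πm).
f = (1.6×10⁻¹⁹)(0.0568)/(2π·2.2×10⁻²⁶) ≈ 6.57×10⁴ Hz.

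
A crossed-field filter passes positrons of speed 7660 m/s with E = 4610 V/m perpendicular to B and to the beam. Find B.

B = 0.602 T

Balance of forces in the selector: qE = qvB ⇒ B = E/v.
B = 4610/7660 = 0.602 T.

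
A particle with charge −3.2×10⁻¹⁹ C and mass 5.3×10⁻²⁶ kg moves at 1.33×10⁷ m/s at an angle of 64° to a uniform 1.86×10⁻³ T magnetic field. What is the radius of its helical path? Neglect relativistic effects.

r ≈ 1060 m

v⊥ = v sinθ = 1.33×10⁷·sin64° ≈ 1.195×10⁷ m/s.
r = m v⊥/(|q|B) = (5.3×10⁻²⁶)(1.195×10⁷)/((3.2×10⁻¹⁹)(1.86×10⁻³)) ≈ 1060 m.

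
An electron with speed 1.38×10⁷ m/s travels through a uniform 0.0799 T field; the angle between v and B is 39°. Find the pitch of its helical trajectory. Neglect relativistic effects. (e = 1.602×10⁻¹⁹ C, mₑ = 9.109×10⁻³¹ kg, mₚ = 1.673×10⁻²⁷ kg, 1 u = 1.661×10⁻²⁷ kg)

p ≈ 4.80×10⁻³ m

v∥ = v cosθ = 1.38×10⁷·cos39° ≈ 1.072×10⁷ m/s.
T = 2πm/(|q|B) = 2π(9.109×10⁻³¹)/((1.602×10⁻¹⁹)(0.0799)) ≈ 4.471×10⁻¹⁰ s.
pitch = v∥ T = (1.072×10⁷)(4.471×10⁻¹⁰) ≈ 4.80×10⁻³ m.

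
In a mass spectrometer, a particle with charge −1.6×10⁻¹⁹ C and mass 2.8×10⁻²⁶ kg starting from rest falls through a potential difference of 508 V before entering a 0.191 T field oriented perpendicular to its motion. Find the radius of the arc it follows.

r ≈ 0.0698 m

Acceleration: |q|V = ½mv² ⇒ v = √(2|q|V/m) = √(2·1.6×10⁻¹⁹·508/2.8×10⁻²⁶) ≈ 7.620×10⁴ m/s.
In the field: r = mv/(|q|B) = (2.8×10⁻²⁶)(7.620×10⁴)/((1.6×10⁻¹⁹)(0.191)) ≈ 0.0698 m.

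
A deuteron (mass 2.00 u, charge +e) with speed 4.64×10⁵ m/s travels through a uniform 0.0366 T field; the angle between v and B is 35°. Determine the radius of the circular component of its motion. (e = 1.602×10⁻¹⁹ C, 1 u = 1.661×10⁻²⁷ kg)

r ≈ 0.151 m

v⊥ = v sinθ = 4.64×10⁵·sin35° ≈ 2.661×10⁵ m/s.
r = m v⊥/(|q|B) = (3.322×10⁻²⁷)(2.661×10⁵)/((1.602×10⁻¹⁹)(0.0366)) ≈ 0.151 m.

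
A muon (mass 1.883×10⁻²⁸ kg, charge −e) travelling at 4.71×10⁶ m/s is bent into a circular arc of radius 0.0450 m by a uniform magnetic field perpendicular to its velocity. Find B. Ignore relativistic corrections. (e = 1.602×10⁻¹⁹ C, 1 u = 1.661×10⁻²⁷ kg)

From |q|vB = mv²/r, B = mv/(|q|r).
B = (1.883×10⁻²⁸)(4.71×10⁶)/((1.602×10⁻¹⁹)(0.0450)) ≈ 0.123 T.

B ≈ 0.123 T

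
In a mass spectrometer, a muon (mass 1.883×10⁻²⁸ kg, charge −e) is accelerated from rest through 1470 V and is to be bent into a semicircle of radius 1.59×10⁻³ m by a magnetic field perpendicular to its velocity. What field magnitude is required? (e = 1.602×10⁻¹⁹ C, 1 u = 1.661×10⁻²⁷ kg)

v = √(2|q|V/m) = √(2·1.602×10⁻¹⁹·1470/1.883×10⁻²⁸) ≈ 1.582×10⁶ m/s.
B = mv/(|q|r) = (1.883×10⁻²⁸)(1.582×10⁶)/((1.602×10⁻¹⁹)(1.59×10⁻³)) ≈ 1.17 T.

B ≈ 1.17 T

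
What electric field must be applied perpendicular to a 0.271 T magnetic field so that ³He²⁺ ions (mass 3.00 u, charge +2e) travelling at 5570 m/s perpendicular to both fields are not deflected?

E = 1510 V/m

For straight-line motion qE = qvB, so E = vB.
E = 5570 × 0.271 = 1510 V/m.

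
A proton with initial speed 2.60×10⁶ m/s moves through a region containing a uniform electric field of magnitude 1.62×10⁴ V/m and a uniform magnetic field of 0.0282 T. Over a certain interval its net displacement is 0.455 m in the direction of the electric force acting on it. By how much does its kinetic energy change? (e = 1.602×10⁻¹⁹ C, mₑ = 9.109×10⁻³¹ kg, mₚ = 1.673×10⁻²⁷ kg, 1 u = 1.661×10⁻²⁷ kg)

ΔKE ≈ 1.18×10⁻¹⁵ J

The magnetic force is always ⟂ v and does no work; only the electric force changes KE.
ΔKE = F_E · d = |q|E d = (1.602×10⁻¹⁹)(1.62×10⁴)(0.455) ≈ 1.18×10⁻¹⁵ J.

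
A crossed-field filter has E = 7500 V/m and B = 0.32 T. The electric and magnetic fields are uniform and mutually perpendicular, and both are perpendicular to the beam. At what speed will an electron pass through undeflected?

Zero net Lorentz force requires |qE| = |q v×B|, i.e. E = vB.
v = E/B = 7500/0.32 = 2.3×10⁴ m/s.
The result is independent of the particle's charge and mass.

v = 2.3×10⁴ m/s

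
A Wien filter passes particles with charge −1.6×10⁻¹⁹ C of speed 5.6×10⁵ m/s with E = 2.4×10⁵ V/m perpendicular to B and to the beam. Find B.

B = 0.43 T

Balance of forces in the selector: qE = qvB ⇒ B = E/v.
B = 2.4×10⁵/5.6×10⁵ = 0.43 T.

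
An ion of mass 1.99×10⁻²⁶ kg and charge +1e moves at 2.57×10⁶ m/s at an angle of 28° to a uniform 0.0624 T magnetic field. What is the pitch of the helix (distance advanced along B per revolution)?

p ≈ 28.4 m

v∥ = v cosθ = 2.57×10⁶·cos28° ≈ 2.269×10⁶ m/s.
T = 2πm/(|q|B) = 2π(1.99×10⁻²⁶)/((1.602×10⁻¹⁹)(0.0624)) ≈ 1.251×10⁻⁵ s.
pitch = v∥ T = (2.269×10⁶)(1.251×10⁻⁵) ≈ 28.4 m.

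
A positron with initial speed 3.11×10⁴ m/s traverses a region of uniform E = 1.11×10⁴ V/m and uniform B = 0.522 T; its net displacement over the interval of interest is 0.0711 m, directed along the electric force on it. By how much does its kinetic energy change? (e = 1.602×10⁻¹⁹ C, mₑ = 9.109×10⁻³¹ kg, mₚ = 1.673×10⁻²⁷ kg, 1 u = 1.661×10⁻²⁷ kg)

ΔKE ≈ 1.26×10⁻¹⁶ J

The magnetic force is always ⟂ v and does no work; only the electric force changes KE.
ΔKE = F_E · d = |q|E d = (1.602×10⁻¹⁹)(1.11×10⁴)(0.0711) ≈ 1.26×10⁻¹⁶ J.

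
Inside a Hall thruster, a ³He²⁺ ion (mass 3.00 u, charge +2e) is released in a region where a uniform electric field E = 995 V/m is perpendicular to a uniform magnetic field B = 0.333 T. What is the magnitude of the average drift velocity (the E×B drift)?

v_d ≈ 2990 m/s

In crossed fields the guiding centre drifts at v_d = |E×B|/B² = E/B, independent of charge and mass.
v_d = 995/0.333 = 2990 m/s.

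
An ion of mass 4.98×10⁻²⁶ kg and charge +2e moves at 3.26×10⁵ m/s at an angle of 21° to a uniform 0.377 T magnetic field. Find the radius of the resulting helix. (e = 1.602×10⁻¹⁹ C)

r ≈ 0.0482 m

v⊥ = v sinθ = 3.26×10⁵·sin21° ≈ 1.168×10⁵ m/s.
r = m v⊥/(|q|B) = (4.98×10⁻²⁶)(1.168×10⁵)/((3.204×10⁻¹⁹)(0.377)) ≈ 0.0482 m.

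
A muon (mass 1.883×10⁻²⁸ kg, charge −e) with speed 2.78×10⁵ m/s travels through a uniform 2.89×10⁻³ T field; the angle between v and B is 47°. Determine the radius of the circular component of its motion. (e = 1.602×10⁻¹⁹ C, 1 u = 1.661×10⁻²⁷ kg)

v⊥ = v sinθ = 2.78×10⁵·sin47° ≈ 2.033×10⁵ m/s.
r = m v⊥/(|q|B) = (1.883×10⁻²⁸)(2.033×10⁵)/((1.602×10⁻¹⁹)(2.89×10⁻³)) ≈ 0.0827 m.

r ≈ 0.0827 m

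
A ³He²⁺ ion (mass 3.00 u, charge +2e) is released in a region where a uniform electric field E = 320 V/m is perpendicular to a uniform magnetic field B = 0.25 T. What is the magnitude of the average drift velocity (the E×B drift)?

v_d ≈ 1300 m/s

The E×B drift speed is v_d = E/B.
v_d = 320/0.25 = 1300 m/s.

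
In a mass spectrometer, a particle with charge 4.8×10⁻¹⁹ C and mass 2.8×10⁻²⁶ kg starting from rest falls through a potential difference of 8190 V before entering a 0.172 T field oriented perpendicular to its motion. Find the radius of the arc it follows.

r ≈ 0.180 m

Acceleration: |q|V = ½mv² ⇒ v = √(2|q|V/m) = √(2·4.8×10⁻¹⁹·8190/2.8×10⁻²⁶) ≈ 5.299×10⁵ m/s.
In the field: r = mv/(|q|B) = (2.8×10⁻²⁶)(5.299×10⁵)/((4.8×10⁻¹⁹)(0.172)) ≈ 0.180 m.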